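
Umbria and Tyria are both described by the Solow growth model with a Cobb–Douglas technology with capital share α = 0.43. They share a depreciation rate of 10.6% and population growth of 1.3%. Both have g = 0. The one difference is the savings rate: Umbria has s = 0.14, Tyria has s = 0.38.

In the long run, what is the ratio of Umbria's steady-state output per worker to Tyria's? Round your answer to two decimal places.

y*_U / y*_T ≈ 0.47

Steady-state y* = [s/(n + δ)]^(α/(1−α)), so the ratio is [ (s_U/(n + δ)_U) / (s_T/(n + δ)_T) ]^0.7544.
s_U/(n + δ)_U = 0.14/0.119 = 1.1765; s_T/(n + δ)_T = 0.38/0.119 = 3.1933.
Ratio = (1.1765/3.1933)^0.7544 = 0.3684^0.7544 ≈ 0.4708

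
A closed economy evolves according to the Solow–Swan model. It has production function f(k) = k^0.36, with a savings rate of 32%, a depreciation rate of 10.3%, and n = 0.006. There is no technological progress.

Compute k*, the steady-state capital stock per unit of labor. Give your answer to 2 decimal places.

k* ≈ 5.38

In steady state, investment equals break-even investment: s·k^α = (n + δ)·k.
Dividing both sides by k: k^(1−α) = s / (n + δ).
k^0.64 = 0.32 / (0.006 + 0.103) = 0.32 / 0.109 = 2.9358
k* = 2.9358^(1/0.64) ≈ 5.3805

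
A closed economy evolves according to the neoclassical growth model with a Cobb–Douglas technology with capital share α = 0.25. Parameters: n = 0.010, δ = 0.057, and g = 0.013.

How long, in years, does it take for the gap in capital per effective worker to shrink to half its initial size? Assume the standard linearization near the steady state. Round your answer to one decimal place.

half-life ≈ 11.6 years

Near the steady state the convergence rate is λ = (1 − α)(n + g + δ).
λ = (1 − 0.25) × 0.080 = 0.75 × 0.080 = 0.0600
Half-life = ln 2 / λ = 0.6931 / 0.0600 ≈ 11.55 years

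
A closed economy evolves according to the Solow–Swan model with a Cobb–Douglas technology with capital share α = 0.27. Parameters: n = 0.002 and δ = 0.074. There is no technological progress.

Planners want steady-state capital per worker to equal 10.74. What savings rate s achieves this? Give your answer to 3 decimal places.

s ≈ 0.430

At the steady state, Δk = 0, so s·k^α = (n + δ)·k.
So s / (n + δ) = (k*)^(1−α) = 10.74^0.73 = 5.6576.
Therefore s = 5.6576 × (n + δ) = 5.6576 × 0.076 = 0.4300.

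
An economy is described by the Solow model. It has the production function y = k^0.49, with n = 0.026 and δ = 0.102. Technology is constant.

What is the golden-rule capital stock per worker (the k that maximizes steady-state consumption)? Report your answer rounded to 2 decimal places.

k_gold ≈ 13.90

The golden rule sets f'(k) = n + δ, i.e. α·k^(α−1) = n + δ.
So k^(1−α) = α / (n + δ) = 0.49 / 0.128 = 3.8281.
k_gold = 3.8281^(1/0.51) ≈ 13.9029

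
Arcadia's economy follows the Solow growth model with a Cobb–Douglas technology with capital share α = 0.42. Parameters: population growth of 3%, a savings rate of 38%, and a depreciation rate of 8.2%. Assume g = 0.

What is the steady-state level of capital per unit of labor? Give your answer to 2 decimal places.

Steady state requires s·f(k) = (n + δ)·k, i.e. s·k^α = (n + δ)·k.
Dividing both sides by k: k^(1−α) = s / (n + δ).
k^0.58 = 0.38 / (0.030 + 0.082) = 0.38 / 0.112 = 3.3929
k* = 3.3929^(1/0.58) ≈ 8.2182

k* ≈ 8.22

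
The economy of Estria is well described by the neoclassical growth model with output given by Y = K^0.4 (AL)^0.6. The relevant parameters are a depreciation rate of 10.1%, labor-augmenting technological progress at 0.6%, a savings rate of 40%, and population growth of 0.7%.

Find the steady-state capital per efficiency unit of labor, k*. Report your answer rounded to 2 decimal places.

k* ≈ 8.10

Steady state requires s·f(k) = (n + g + δ)·k, i.e. s·k^α = (n + g + δ)·k.
Rearranging, k^(1−α) = s / (n + g + δ).
k^0.6 = 0.40 / (0.007 + 0.006 + 0.101) = 0.40 / 0.114 = 3.5088
k* = 3.5088^(1/0.6) ≈ 8.1021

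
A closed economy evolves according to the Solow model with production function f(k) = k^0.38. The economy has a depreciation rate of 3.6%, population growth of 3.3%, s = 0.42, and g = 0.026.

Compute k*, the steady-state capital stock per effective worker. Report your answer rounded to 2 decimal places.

k* = 10.99

Steady state requires s·f(k) = (n + g + δ)·k, i.e. s·k^α = (n + g + δ)·k.
Dividing both sides by k: k^(1−α) = s / (n + g + δ).
k^0.62 = 0.42 / (0.033 + 0.026 + 0.036) = 0.42 / 0.095 = 4.4211
k* = 4.4211^(1/0.62) ≈ 10.9946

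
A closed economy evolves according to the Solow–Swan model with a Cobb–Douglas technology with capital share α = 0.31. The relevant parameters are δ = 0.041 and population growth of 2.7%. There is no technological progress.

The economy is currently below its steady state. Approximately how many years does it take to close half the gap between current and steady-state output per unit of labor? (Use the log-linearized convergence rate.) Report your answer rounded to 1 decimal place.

t_½ ≈ 14.8 years

Near the steady state the convergence rate is λ = (1 − α)(n + δ).
λ = (1 − 0.31) × 0.068 = 0.69 × 0.068 = 0.04692
Half-life = ln 2 / λ = 0.6931 / 0.04692 ≈ 14.77 years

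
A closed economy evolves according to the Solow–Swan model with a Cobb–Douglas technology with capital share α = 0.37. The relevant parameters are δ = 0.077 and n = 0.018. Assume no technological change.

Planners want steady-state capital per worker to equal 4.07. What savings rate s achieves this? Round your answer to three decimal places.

s ≈ 0.230

At the steady state, Δk = 0, so s·k^α = (n + δ)·k.
So s / (n + δ) = (k*)^(1−α) = 4.07^0.63 = 2.4213.
Therefore s = 2.4213 × (n + δ) = 2.4213 × 0.095 = 0.2300.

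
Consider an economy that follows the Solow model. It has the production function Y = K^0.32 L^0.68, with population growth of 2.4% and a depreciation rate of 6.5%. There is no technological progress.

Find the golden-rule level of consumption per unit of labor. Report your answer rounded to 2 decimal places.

c_gold ≈ 1.24

At the golden rule, f'(k) = n + δ, so α·k^(α−1) = n + δ and k_gold = (α/(n + δ))^(1/(1−α)).
k_gold = (0.32/0.089)^(1/0.68) = 3.5955^1.4706 ≈ 6.5660
c_gold = f(k_gold) − (n + δ)·k_gold = 1.8261 − 0.089×6.5660 ≈ 1.2417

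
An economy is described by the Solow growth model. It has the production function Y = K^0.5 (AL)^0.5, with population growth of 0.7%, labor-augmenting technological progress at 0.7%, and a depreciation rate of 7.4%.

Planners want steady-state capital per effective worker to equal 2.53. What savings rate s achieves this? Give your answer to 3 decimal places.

s ≈ 0.140

Steady state requires s·f(k) = (n + g + δ)·k, i.e. s·k^α = (n + g + δ)·k.
So s / (n + g + δ) = (k*)^(1−α) = 2.53^0.5 = 1.5906.
Therefore s = 1.5906 × (n + g + δ) = 1.5906 × 0.088 = 0.1400.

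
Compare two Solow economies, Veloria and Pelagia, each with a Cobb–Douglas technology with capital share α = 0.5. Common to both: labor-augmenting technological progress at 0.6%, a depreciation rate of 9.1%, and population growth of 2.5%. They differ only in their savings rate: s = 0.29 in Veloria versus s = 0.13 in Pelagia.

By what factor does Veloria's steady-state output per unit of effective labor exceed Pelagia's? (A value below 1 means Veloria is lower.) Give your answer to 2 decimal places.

ratio ≈ 2.23

Steady-state y* = [s/(n + g + δ)]^(α/(1−α)), so the ratio is [ (s_V/(n + g + δ)_V) / (s_P/(n + g + δ)_P) ]^1.
s_V/(n + g + δ)_V = 0.29/0.122 = 2.3770; s_P/(n + g + δ)_P = 0.13/0.122 = 1.0656.
Ratio = (2.3770/1.0656)^1 = 2.2307^1 ≈ 2.2307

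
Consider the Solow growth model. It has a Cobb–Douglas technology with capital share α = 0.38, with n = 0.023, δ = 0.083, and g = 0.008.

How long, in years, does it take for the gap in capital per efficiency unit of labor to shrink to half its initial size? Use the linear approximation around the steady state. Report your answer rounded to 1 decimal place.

t_½ ≈ 9.8 years

Near the steady state the convergence rate is λ = (1 − α)(n + g + δ).
λ = (1 − 0.38) × 0.114 = 0.62 × 0.114 = 0.07068
Half-life = ln 2 / λ = 0.6931 / 0.07068 ≈ 9.81 years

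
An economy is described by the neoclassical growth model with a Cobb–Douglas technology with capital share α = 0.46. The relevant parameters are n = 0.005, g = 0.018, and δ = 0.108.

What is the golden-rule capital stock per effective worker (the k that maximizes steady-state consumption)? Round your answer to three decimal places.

k_gold ≈ 10.237

The golden rule sets f'(k) = n + g + δ, i.e. α·k^(α−1) = n + g + δ.
So k^(1−α) = α / (n + g + δ) = 0.46 / 0.131 = 3.5115.
k_gold = 3.5115^(1/0.54) ≈ 10.2370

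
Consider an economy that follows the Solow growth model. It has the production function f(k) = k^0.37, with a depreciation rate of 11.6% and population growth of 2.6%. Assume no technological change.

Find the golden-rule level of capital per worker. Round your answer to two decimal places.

The golden rule sets f'(k) = n + δ, i.e. α·k^(α−1) = n + δ.
So k^(1−α) = α / (n + δ) = 0.37 / 0.142 = 2.6056.
k_gold = 2.6056^(1/0.63) ≈ 4.5727

k_gold ≈ 4.57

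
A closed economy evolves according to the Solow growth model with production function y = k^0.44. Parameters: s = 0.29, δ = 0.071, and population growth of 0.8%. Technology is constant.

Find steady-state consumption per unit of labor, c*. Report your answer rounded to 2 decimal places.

c* ≈ 1.97

Steady state requires s·f(k) = (n + δ)·k, i.e. s·k^α = (n + δ)·k.
Rearranging, k^(1−α) = s / (n + δ).
k^0.56 = 0.29 / (0.008 + 0.071) = 0.29 / 0.079 = 3.6709
k* = 3.6709^(1/0.56) ≈ 10.1982
y* = (k*)^α = 10.1982^0.44 ≈ 2.7781
c* = (1 − s)·y* = (1 − 0.29) × 2.7781 ≈ 1.9725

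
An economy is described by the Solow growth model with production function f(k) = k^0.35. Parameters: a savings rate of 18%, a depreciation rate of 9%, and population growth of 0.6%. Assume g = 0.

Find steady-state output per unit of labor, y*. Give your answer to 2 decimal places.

Steady state requires s·f(k) = (n + δ)·k, i.e. s·k^α = (n + δ)·k.
Rearranging, k^(1−α) = s / (n + δ).
k^0.65 = 0.18 / (0.006 + 0.090) = 0.18 / 0.096 = 1.8750
k* = 1.8750^(1/0.65) ≈ 2.6303
y* = (k*)^α = 2.6303^0.35 ≈ 1.4028

y* = 1.40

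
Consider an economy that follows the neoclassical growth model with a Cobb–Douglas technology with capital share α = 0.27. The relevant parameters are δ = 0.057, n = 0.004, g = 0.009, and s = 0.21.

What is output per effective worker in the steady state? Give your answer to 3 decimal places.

y* = 1.501

Steady state requires s·f(k) = (n + g + δ)·k, i.e. s·k^α = (n + g + δ)·k.
Dividing both sides by k: k^(1−α) = s / (n + g + δ).
k^0.73 = 0.21 / (0.004 + 0.009 + 0.057) = 0.21 / 0.070 = 3.0000
k* = 3.0000^(1/0.73) ≈ 4.5039
y* = (k*)^α = 4.5039^0.27 ≈ 1.5013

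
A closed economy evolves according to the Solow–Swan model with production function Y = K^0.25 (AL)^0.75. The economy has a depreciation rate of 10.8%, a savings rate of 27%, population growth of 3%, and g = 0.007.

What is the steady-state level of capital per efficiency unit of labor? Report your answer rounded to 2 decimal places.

Steady state requires s·f(k) = (n + g + δ)·k, i.e. s·k^α = (n + g + δ)·k.
Dividing both sides by k: k^(1−α) = s / (n + g + δ).
k^0.75 = 0.27 / (0.030 + 0.007 + 0.108) = 0.27 / 0.145 = 1.8621
k* = 1.8621^(1/0.75) ≈ 2.2909

k* ≈ 2.29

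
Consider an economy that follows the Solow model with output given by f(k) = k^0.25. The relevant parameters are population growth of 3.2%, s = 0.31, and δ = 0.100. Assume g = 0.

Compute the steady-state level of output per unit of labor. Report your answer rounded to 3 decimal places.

Steady state requires s·f(k) = (n + δ)·k, i.e. s·k^α = (n + δ)·k.
Dividing both sides by k: k^(1−α) = s / (n + δ).
k^0.75 = 0.31 / (0.032 + 0.100) = 0.31 / 0.132 = 2.3485
k* = 2.3485^(1/0.75) ≈ 3.1217
y* = (k*)^α = 3.1217^0.25 ≈ 1.3292

y* ≈ 1.329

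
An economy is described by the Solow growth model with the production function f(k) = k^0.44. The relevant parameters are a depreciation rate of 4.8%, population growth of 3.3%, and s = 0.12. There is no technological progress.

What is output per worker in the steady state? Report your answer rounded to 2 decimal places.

In steady state, investment equals break-even investment: s·k^α = (n + δ)·k.
Rearranging, k^(1−α) = s / (n + δ).
k^0.56 = 0.12 / (0.033 + 0.048) = 0.12 / 0.081 = 1.4815
k* = 1.4815^(1/0.56) ≈ 2.0176
y* = (k*)^α = 2.0176^0.44 ≈ 1.3618

y* ≈ 1.36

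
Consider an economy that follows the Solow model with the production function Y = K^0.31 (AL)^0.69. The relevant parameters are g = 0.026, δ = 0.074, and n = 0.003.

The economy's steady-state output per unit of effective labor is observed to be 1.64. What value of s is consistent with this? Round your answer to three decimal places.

In steady state, investment equals break-even investment: s·k^α = (n + g + δ)·k.
Since y* = [s/(n + g + δ)]^(α/(1−α)), we have s/(n + g + δ) = (y*)^((1−α)/α) = 1.64^2.2258 = 3.0075.
Therefore s = 3.0075 × (n + g + δ) = 3.0075 × 0.103 = 0.3098.

s ≈ 0.310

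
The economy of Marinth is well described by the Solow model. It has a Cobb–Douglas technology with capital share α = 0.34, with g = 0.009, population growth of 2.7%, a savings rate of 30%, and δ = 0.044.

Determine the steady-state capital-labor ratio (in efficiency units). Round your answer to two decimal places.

In steady state, investment equals break-even investment: s·k^α = (n + g + δ)·k.
Rearranging, k^(1−α) = s / (n + g + δ).
k^0.66 = 0.30 / (0.027 + 0.009 + 0.044) = 0.30 / 0.080 = 3.7500
k* = 3.7500^(1/0.66) ≈ 7.4087

k* ≈ 7.41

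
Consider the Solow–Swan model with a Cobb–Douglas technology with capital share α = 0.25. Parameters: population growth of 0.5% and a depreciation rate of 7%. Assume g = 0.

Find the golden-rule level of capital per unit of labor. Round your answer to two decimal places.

k_gold ≈ 4.98

The golden rule sets f'(k) = n + δ, i.e. α·k^(α−1) = n + δ.
So k^(1−α) = α / (n + δ) = 0.25 / 0.075 = 3.3333.
k_gold = 3.3333^(1/0.75) ≈ 4.9793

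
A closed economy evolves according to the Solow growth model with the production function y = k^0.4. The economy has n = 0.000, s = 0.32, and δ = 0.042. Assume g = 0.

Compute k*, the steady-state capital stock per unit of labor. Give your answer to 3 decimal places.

Steady state requires s·f(k) = (n + δ)·k, i.e. s·k^α = (n + δ)·k.
Dividing both sides by k: k^(1−α) = s / (n + δ).
k^0.6 = 0.32 / (0.000 + 0.042) = 0.32 / 0.042 = 7.6190
k* = 7.6190^(1/0.6) ≈ 29.5005

k* = 29.501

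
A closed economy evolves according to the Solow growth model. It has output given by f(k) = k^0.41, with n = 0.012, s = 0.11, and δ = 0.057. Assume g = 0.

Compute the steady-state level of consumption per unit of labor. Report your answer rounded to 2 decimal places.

c* = 1.23

In steady state, investment equals break-even investment: s·k^α = (n + δ)·k.
Rearranging, k^(1−α) = s / (n + δ).
k^0.59 = 0.11 / (0.012 + 0.057) = 0.11 / 0.069 = 1.5942
k* = 1.5942^(1/0.59) ≈ 2.2044
y* = (k*)^α = 2.2044^0.41 ≈ 1.3828
c* = (1 − s)·y* = (1 − 0.11) × 1.3828 ≈ 1.2307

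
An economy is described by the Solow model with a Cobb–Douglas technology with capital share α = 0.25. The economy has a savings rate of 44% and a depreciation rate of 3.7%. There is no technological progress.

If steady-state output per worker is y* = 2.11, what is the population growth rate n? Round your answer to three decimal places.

At the steady state, Δk = 0, so s·k^α = (n + δ)·k.
Since y* = [s/(n + δ)]^(α/(1−α)), we have s/(n + δ) = (y*)^((1−α)/α) = 2.11^3 = 9.3939.
Therefore n + δ = s / 9.3939 = 0.44 / 9.3939 = 0.0468, so n = 0.0468 − 0.037 = 0.0098.

n ≈ 0.010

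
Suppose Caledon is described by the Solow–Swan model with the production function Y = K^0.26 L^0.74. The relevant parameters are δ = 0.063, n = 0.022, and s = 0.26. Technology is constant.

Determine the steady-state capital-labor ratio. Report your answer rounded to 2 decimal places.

k* ≈ 4.53

At the steady state, Δk = 0, so s·k^α = (n + δ)·k.
Rearranging, k^(1−α) = s / (n + δ).
k^0.74 = 0.26 / (0.022 + 0.063) = 0.26 / 0.085 = 3.0588
k* = 3.0588^(1/0.74) ≈ 4.5305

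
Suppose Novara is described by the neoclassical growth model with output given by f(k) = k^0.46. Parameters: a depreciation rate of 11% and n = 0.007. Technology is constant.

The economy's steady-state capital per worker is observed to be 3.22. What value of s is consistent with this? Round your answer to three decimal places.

In steady state, investment equals break-even investment: s·k^α = (n + δ)·k.
So s / (n + δ) = (k*)^(1−α) = 3.22^0.54 = 1.8804.
Therefore s = 1.8804 × (n + δ) = 1.8804 × 0.117 = 0.2200.

s ≈ 0.220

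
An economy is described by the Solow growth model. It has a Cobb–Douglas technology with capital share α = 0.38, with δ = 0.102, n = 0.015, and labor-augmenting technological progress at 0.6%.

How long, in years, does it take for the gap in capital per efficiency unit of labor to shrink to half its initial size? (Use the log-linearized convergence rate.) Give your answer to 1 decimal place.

Near the steady state the convergence rate is λ = (1 − α)(n + g + δ).
λ = (1 − 0.38) × 0.123 = 0.62 × 0.123 = 0.07626
Half-life = ln 2 / λ = 0.6931 / 0.07626 ≈ 9.09 years

about 9.1 years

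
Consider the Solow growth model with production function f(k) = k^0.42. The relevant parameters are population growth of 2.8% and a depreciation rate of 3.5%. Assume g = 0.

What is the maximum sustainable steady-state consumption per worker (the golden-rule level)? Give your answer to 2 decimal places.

c_gold ≈ 2.29

At the golden rule, f'(k) = n + δ, so α·k^(α−1) = n + δ and k_gold = (α/(n + δ))^(1/(1−α)).
k_gold = (0.42/0.063)^(1/0.58) = 6.6667^1.7241 ≈ 26.3333
c_gold = f(k_gold) − (n + δ)·k_gold = 3.9501 − 0.063×26.3333 ≈ 2.2911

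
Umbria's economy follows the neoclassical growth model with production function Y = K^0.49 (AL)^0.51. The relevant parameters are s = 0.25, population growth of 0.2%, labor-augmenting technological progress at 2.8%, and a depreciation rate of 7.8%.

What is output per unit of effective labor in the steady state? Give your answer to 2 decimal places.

Steady state requires s·f(k) = (n + g + δ)·k, i.e. s·k^α = (n + g + δ)·k.
Dividing both sides by k: k^(1−α) = s / (n + g + δ).
k^0.51 = 0.25 / (0.002 + 0.028 + 0.078) = 0.25 / 0.108 = 2.3148
k* = 2.3148^(1/0.51) ≈ 5.1848
y* = (k*)^α = 5.1848^0.49 ≈ 2.2398

y* ≈ 2.24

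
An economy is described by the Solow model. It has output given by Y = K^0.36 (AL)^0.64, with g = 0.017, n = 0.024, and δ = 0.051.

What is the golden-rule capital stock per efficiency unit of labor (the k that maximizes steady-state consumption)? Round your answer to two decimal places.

k_gold ≈ 8.43

The golden rule sets f'(k) = n + g + δ, i.e. α·k^(α−1) = n + g + δ.
So k^(1−α) = α / (n + g + δ) = 0.36 / 0.092 = 3.9130.
k_gold = 3.9130^(1/0.64) ≈ 8.4294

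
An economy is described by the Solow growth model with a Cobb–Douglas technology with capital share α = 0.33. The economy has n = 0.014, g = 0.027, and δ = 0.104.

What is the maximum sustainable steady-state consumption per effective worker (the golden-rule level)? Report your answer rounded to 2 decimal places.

c_gold ≈ 1.00

At the golden rule, f'(k) = n + g + δ, so α·k^(α−1) = n + g + δ and k_gold = (α/(n + g + δ))^(1/(1−α)).
k_gold = (0.33/0.145)^(1/0.67) = 2.2759^1.4925 ≈ 3.4123
c_gold = f(k_gold) − (n + g + δ)·k_gold = 1.4994 − 0.145×3.4123 ≈ 1.0046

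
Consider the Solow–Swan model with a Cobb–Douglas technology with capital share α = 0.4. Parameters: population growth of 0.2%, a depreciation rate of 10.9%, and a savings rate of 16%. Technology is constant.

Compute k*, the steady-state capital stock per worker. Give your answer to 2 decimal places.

k* ≈ 1.84

In steady state, investment equals break-even investment: s·k^α = (n + δ)·k.
Rearranging, k^(1−α) = s / (n + δ).
k^0.6 = 0.16 / (0.002 + 0.109) = 0.16 / 0.111 = 1.4414
k* = 1.4414^(1/0.6) ≈ 1.8393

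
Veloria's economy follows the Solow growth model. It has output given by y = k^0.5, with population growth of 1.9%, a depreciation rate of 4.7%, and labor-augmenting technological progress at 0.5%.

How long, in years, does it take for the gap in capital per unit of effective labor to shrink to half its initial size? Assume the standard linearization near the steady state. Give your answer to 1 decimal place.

half-life ≈ 19.5 years

Near the steady state the convergence rate is λ = (1 − α)(n + g + δ).
λ = (1 − 0.5) × 0.071 = 0.5 × 0.071 = 0.0355
Half-life = ln 2 / λ = 0.6931 / 0.0355 ≈ 19.52 years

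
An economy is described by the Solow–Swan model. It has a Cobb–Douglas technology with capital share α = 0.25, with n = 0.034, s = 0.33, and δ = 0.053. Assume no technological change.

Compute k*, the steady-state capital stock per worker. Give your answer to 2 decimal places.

Steady state requires s·f(k) = (n + δ)·k, i.e. s·k^α = (n + δ)·k.
Rearranging, k^(1−α) = s / (n + δ).
k^0.75 = 0.33 / (0.034 + 0.053) = 0.33 / 0.087 = 3.7931
k* = 3.7931^(1/0.75) ≈ 5.9155

k* = 5.92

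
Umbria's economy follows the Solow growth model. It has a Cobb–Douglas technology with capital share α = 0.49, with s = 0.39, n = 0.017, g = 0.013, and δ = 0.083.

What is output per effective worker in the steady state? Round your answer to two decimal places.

y* ≈ 3.29

In steady state, investment equals break-even investment: s·k^α = (n + g + δ)·k.
Rearranging, k^(1−α) = s / (n + g + δ).
k^0.51 = 0.39 / (0.017 + 0.013 + 0.083) = 0.39 / 0.113 = 3.4513
k* = 3.4513^(1/0.51) ≈ 11.3467
y* = (k*)^α = 11.3467^0.49 ≈ 3.2877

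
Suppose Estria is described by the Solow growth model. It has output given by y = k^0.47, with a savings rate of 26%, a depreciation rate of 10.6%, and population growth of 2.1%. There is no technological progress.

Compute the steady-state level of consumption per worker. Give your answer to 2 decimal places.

At the steady state, Δk = 0, so s·k^α = (n + δ)·k.
Rearranging, k^(1−α) = s / (n + δ).
k^0.53 = 0.26 / (0.021 + 0.106) = 0.26 / 0.127 = 2.0472
k* = 2.0472^(1/0.53) ≈ 3.8645
y* = (k*)^α = 3.8645^0.47 ≈ 1.8877
c* = (1 − s)·y* = (1 − 0.26) × 1.8877 ≈ 1.3969

c* ≈ 1.40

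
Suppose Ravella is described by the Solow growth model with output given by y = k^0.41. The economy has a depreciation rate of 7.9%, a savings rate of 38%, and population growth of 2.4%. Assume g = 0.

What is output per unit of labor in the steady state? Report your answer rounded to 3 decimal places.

In steady state, investment equals break-even investment: s·k^α = (n + δ)·k.
Rearranging, k^(1−α) = s / (n + δ).
k^0.59 = 0.38 / (0.024 + 0.079) = 0.38 / 0.103 = 3.6893
k* = 3.6893^(1/0.59) ≈ 9.1395
y* = (k*)^α = 9.1395^0.41 ≈ 2.4773

y* = 2.477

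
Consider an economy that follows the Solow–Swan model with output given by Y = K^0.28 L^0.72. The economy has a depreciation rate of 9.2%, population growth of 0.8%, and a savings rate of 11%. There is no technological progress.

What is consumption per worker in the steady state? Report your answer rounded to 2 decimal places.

At the steady state, Δk = 0, so s·k^α = (n + δ)·k.
Dividing both sides by k: k^(1−α) = s / (n + δ).
k^0.72 = 0.11 / (0.008 + 0.092) = 0.11 / 0.100 = 1.1000
k* = 1.1000^(1/0.72) ≈ 1.1415
y* = (k*)^α = 1.1415^0.28 ≈ 1.0378
c* = (1 − s)·y* = (1 − 0.11) × 1.0378 ≈ 0.9236

c* = 0.92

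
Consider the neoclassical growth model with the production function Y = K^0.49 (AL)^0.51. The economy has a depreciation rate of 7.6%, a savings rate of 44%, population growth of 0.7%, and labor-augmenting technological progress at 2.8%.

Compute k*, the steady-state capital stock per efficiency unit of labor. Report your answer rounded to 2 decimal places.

k* ≈ 14.89

At the steady state, Δk = 0, so s·k^α = (n + g + δ)·k.
Rearranging, k^(1−α) = s / (n + g + δ).
k^0.51 = 0.44 / (0.007 + 0.028 + 0.076) = 0.44 / 0.111 = 3.9640
k* = 3.9640^(1/0.51) ≈ 14.8871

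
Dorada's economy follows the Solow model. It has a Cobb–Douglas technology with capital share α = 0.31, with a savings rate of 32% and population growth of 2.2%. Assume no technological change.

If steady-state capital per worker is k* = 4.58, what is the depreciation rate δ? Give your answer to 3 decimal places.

Steady state requires s·f(k) = (n + δ)·k, i.e. s·k^α = (n + δ)·k.
So s / (n + δ) = (k*)^(1−α) = 4.58^0.69 = 2.8576.
Therefore n + δ = s / 2.8576 = 0.32 / 2.8576 = 0.1120, so δ = 0.1120 − 0.022 = 0.0900.

δ ≈ 0.090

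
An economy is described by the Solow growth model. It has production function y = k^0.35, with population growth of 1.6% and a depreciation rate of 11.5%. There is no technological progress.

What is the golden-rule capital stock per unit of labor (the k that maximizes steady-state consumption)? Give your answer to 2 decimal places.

The golden rule sets f'(k) = n + δ, i.e. α·k^(α−1) = n + δ.
So k^(1−α) = α / (n + δ) = 0.35 / 0.131 = 2.6718.
k_gold = 2.6718^(1/0.65) ≈ 4.5355

k_gold ≈ 4.54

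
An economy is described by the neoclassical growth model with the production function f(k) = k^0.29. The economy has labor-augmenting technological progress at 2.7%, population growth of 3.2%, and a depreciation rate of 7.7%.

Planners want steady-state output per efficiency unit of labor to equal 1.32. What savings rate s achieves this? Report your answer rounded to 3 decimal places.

s ≈ 0.268

In steady state, investment equals break-even investment: s·k^α = (n + g + δ)·k.
Since y* = [s/(n + g + δ)]^(α/(1−α)), we have s/(n + g + δ) = (y*)^((1−α)/α) = 1.32^2.4483 = 1.9733.
Therefore s = 1.9733 × (n + g + δ) = 1.9733 × 0.136 = 0.2684.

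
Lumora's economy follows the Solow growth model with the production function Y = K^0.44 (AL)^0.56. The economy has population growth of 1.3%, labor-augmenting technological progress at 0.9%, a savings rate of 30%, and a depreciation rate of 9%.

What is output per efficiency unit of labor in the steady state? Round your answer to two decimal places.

y* ≈ 2.17

Steady state requires s·f(k) = (n + g + δ)·k, i.e. s·k^α = (n + g + δ)·k.
Dividing both sides by k: k^(1−α) = s / (n + g + δ).
k^0.56 = 0.30 / (0.013 + 0.009 + 0.090) = 0.30 / 0.112 = 2.6786
k* = 2.6786^(1/0.56) ≈ 5.8093
y* = (k*)^α = 5.8093^0.44 ≈ 2.1688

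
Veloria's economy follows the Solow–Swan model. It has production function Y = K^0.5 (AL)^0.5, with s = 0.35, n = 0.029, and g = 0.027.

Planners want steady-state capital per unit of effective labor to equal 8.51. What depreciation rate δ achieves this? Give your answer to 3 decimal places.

At the steady state, Δk = 0, so s·k^α = (n + g + δ)·k.
So s / (n + g + δ) = (k*)^(1−α) = 8.51^0.5 = 2.9172.
Therefore n + g + δ = s / 2.9172 = 0.35 / 2.9172 = 0.1200, so δ = 0.1200 − 0.056 = 0.0640.

δ ≈ 0.064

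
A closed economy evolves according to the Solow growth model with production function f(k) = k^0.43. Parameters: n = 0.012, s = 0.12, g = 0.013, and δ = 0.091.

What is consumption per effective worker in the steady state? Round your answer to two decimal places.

At the steady state, Δk = 0, so s·k^α = (n + g + δ)·k.
Dividing both sides by k: k^(1−α) = s / (n + g + δ).
k^0.57 = 0.12 / (0.012 + 0.013 + 0.091) = 0.12 / 0.116 = 1.0345
k* = 1.0345^(1/0.57) ≈ 1.0613
y* = (k*)^α = 1.0613^0.43 ≈ 1.0259
c* = (1 − s)·y* = (1 − 0.12) × 1.0259 ≈ 0.9028

c* = 0.90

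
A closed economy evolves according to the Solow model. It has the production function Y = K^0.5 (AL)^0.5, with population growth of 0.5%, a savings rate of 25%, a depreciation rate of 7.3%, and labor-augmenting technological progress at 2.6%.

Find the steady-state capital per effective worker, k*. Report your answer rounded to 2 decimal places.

In steady state, investment equals break-even investment: s·k^α = (n + g + δ)·k.
Rearranging, k^(1−α) = s / (n + g + δ).
k^0.5 = 0.25 / (0.005 + 0.026 + 0.073) = 0.25 / 0.104 = 2.4038
k* = 2.4038^(1/0.5) ≈ 5.7783

k* = 5.78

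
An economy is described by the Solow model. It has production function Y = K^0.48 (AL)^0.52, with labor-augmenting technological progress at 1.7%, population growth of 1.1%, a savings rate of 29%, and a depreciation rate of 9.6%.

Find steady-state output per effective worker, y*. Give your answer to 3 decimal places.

y* = 2.191

At the steady state, Δk = 0, so s·k^α = (n + g + δ)·k.
Rearranging, k^(1−α) = s / (n + g + δ).
k^0.52 = 0.29 / (0.011 + 0.017 + 0.096) = 0.29 / 0.124 = 2.3387
k* = 2.3387^(1/0.52) ≈ 5.1235
y* = (k*)^α = 5.1235^0.48 ≈ 2.1907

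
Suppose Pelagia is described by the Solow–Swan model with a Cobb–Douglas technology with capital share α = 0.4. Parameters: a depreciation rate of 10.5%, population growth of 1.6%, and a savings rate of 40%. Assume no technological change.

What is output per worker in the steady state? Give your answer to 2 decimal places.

In steady state, investment equals break-even investment: s·k^α = (n + δ)·k.
Rearranging, k^(1−α) = s / (n + δ).
k^0.6 = 0.40 / (0.016 + 0.105) = 0.40 / 0.121 = 3.3058
k* = 3.3058^(1/0.6) ≈ 7.3360
y* = (k*)^α = 7.3360^0.4 ≈ 2.2191

y* ≈ 2.22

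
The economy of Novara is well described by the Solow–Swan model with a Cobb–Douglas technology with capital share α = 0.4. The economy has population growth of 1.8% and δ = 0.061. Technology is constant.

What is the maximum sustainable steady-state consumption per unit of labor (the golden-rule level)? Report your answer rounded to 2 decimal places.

c_gold ≈ 1.77

At the golden rule, f'(k) = n + δ, so α·k^(α−1) = n + δ and k_gold = (α/(n + δ))^(1/(1−α)).
k_gold = (0.4/0.079)^(1/0.6) = 5.0633^1.6667 ≈ 14.9307
c_gold = f(k_gold) − (n + δ)·k_gold = 2.9487 − 0.079×14.9307 ≈ 1.7692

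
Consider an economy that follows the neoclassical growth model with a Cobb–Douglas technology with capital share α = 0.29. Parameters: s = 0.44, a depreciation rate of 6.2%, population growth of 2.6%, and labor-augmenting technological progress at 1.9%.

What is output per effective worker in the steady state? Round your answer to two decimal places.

y* = 1.78

In steady state, investment equals break-even investment: s·k^α = (n + g + δ)·k.
Rearranging, k^(1−α) = s / (n + g + δ).
k^0.71 = 0.44 / (0.026 + 0.019 + 0.062) = 0.44 / 0.107 = 4.1121
k* = 4.1121^(1/0.71) ≈ 7.3262
y* = (k*)^α = 7.3262^0.29 ≈ 1.7816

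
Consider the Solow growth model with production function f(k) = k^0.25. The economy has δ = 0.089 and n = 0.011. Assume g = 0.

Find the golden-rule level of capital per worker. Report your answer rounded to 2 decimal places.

k_gold ≈ 3.39

The golden rule sets f'(k) = n + δ, i.e. α·k^(α−1) = n + δ.
So k^(1−α) = α / (n + δ) = 0.25 / 0.100 = 2.5000.
k_gold = 2.5000^(1/0.75) ≈ 3.3930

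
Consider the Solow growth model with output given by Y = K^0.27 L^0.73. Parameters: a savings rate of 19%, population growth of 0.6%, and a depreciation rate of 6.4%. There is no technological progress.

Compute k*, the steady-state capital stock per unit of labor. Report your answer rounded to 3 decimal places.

k* = 3.927

In steady state, investment equals break-even investment: s·k^α = (n + δ)·k.
Dividing both sides by k: k^(1−α) = s / (n + δ).
k^0.73 = 0.19 / (0.006 + 0.064) = 0.19 / 0.070 = 2.7143
k* = 2.7143^(1/0.73) ≈ 3.9269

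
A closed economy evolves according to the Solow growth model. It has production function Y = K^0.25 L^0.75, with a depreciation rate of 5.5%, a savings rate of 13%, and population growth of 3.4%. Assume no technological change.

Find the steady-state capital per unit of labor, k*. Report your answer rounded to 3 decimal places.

In steady state, investment equals break-even investment: s·k^α = (n + δ)·k.
Rearranging, k^(1−α) = s / (n + δ).
k^0.75 = 0.13 / (0.034 + 0.055) = 0.13 / 0.089 = 1.4607
k* = 1.4607^(1/0.75) ≈ 1.6574

k* = 1.657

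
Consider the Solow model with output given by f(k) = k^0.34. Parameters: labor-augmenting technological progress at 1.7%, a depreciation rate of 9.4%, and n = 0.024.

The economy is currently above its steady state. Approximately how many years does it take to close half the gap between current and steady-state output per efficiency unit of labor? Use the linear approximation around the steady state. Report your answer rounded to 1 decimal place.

t_½ ≈ 7.8 years

Near the steady state the convergence rate is λ = (1 − α)(n + g + δ).
λ = (1 − 0.34) × 0.135 = 0.66 × 0.135 = 0.0891
Half-life = ln 2 / λ = 0.6931 / 0.0891 ≈ 7.78 years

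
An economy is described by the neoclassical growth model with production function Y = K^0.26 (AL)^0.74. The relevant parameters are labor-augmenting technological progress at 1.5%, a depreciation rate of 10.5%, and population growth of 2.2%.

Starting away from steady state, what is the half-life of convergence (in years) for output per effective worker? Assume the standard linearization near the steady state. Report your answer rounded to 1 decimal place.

t_½ ≈ 6.6 years

Near the steady state the convergence rate is λ = (1 − α)(n + g + δ).
λ = (1 − 0.26) × 0.142 = 0.74 × 0.142 = 0.10508
Half-life = ln 2 / λ = 0.6931 / 0.10508 ≈ 6.60 years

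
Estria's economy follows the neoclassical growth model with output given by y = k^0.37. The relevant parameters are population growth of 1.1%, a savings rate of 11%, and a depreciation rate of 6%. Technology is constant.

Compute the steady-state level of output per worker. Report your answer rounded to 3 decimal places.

y* = 1.293

Steady state requires s·f(k) = (n + δ)·k, i.e. s·k^α = (n + δ)·k.
Rearranging, k^(1−α) = s / (n + δ).
k^0.63 = 0.11 / (0.011 + 0.060) = 0.11 / 0.071 = 1.5493
k* = 1.5493^(1/0.63) ≈ 2.0036
y* = (k*)^α = 2.0036^0.37 ≈ 1.2932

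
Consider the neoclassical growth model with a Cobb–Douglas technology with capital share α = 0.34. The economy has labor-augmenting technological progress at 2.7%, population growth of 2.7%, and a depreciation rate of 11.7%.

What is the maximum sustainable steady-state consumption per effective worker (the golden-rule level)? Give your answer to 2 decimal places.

At the golden rule, f'(k) = n + g + δ, so α·k^(α−1) = n + g + δ and k_gold = (α/(n + g + δ))^(1/(1−α)).
k_gold = (0.34/0.171)^(1/0.66) = 1.9883^1.5152 ≈ 2.8331
c_gold = f(k_gold) − (n + g + δ)·k_gold = 1.4248 − 0.171×2.8331 ≈ 0.9403

c_gold ≈ 0.94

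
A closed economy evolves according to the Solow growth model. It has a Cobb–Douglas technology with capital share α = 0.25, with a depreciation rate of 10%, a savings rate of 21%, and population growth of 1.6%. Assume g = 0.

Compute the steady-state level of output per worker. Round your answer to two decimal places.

y* ≈ 1.22

In steady state, investment equals break-even investment: s·k^α = (n + δ)·k.
Dividing both sides by k: k^(1−α) = s / (n + δ).
k^0.75 = 0.21 / (0.016 + 0.100) = 0.21 / 0.116 = 1.8103
k* = 1.8103^(1/0.75) ≈ 2.2063
y* = (k*)^α = 2.2063^0.25 ≈ 1.2188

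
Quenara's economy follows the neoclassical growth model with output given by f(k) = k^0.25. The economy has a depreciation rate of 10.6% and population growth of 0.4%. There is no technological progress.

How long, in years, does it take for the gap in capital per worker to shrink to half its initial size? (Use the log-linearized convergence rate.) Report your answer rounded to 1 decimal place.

about 8.4 years

Near the steady state the convergence rate is λ = (1 − α)(n + δ).
λ = (1 − 0.25) × 0.110 = 0.75 × 0.110 = 0.0825
Half-life = ln 2 / λ = 0.6931 / 0.0825 ≈ 8.40 years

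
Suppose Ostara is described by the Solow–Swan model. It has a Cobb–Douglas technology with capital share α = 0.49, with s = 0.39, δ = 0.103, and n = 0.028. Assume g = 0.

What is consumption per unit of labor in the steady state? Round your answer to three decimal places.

c* = 1.740

Steady state requires s·f(k) = (n + δ)·k, i.e. s·k^α = (n + δ)·k.
Rearranging, k^(1−α) = s / (n + δ).
k^0.51 = 0.39 / (0.028 + 0.103) = 0.39 / 0.131 = 2.9771
k* = 2.9771^(1/0.51) ≈ 8.4919
y* = (k*)^α = 8.4919^0.49 ≈ 2.8524
c* = (1 − s)·y* = (1 − 0.39) × 2.8524 ≈ 1.7400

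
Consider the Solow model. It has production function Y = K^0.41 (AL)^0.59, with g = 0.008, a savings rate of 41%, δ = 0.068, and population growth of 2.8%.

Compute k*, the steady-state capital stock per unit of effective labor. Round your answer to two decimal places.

k* = 10.23

Steady state requires s·f(k) = (n + g + δ)·k, i.e. s·k^α = (n + g + δ)·k.
Rearranging, k^(1−α) = s / (n + g + δ).
k^0.59 = 0.41 / (0.028 + 0.008 + 0.068) = 0.41 / 0.104 = 3.9423
k* = 3.9423^(1/0.59) ≈ 10.2269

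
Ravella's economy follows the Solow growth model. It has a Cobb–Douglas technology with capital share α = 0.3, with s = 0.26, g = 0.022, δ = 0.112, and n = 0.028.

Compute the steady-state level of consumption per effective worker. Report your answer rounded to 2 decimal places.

c* ≈ 0.91

In steady state, investment equals break-even investment: s·k^α = (n + g + δ)·k.
Rearranging, k^(1−α) = s / (n + g + δ).
k^0.7 = 0.26 / (0.028 + 0.022 + 0.112) = 0.26 / 0.162 = 1.6049
k* = 1.6049^(1/0.7) ≈ 1.9656
y* = (k*)^α = 1.9656^0.3 ≈ 1.2248
c* = (1 − s)·y* = (1 − 0.26) × 1.2248 ≈ 0.9064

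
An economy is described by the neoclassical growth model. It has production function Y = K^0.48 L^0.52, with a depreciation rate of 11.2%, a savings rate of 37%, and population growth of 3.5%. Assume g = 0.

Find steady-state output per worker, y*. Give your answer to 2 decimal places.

Steady state requires s·f(k) = (n + δ)·k, i.e. s·k^α = (n + δ)·k.
Rearranging, k^(1−α) = s / (n + δ).
k^0.52 = 0.37 / (0.035 + 0.112) = 0.37 / 0.147 = 2.5170
k* = 2.5170^(1/0.52) ≈ 5.9010
y* = (k*)^α = 5.9010^0.48 ≈ 2.3445

y* ≈ 2.34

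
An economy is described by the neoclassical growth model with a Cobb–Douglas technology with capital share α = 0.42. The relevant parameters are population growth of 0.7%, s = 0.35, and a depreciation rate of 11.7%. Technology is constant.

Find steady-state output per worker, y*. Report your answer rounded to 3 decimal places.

Steady state requires s·f(k) = (n + δ)·k, i.e. s·k^α = (n + δ)·k.
Dividing both sides by k: k^(1−α) = s / (n + δ).
k^0.58 = 0.35 / (0.007 + 0.117) = 0.35 / 0.124 = 2.8226
k* = 2.8226^(1/0.58) ≈ 5.9839
y* = (k*)^α = 5.9839^0.42 ≈ 2.1200

y* = 2.120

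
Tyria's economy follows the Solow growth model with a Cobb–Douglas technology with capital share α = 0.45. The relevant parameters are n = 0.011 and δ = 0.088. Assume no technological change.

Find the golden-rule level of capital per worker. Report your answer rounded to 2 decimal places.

The golden rule sets f'(k) = n + δ, i.e. α·k^(α−1) = n + δ.
So k^(1−α) = α / (n + δ) = 0.45 / 0.099 = 4.5455.
k_gold = 4.5455^(1/0.55) ≈ 15.6893

k_gold ≈ 15.69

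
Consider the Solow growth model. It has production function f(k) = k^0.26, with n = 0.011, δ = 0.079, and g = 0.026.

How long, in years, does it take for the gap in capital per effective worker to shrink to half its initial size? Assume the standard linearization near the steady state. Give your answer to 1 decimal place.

t_½ ≈ 8.1 years

Near the steady state the convergence rate is λ = (1 − α)(n + g + δ).
λ = (1 − 0.26) × 0.116 = 0.74 × 0.116 = 0.08584
Half-life = ln 2 / λ = 0.6931 / 0.08584 ≈ 8.07 years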